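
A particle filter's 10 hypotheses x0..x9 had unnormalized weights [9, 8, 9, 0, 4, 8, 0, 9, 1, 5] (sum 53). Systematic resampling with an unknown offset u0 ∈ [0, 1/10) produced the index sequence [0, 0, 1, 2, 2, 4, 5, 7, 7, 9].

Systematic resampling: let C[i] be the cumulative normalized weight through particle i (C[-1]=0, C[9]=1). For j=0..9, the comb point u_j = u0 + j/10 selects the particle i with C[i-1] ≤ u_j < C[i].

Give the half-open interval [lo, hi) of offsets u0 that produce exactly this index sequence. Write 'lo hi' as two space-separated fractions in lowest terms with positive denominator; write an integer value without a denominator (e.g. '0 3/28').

11/530 7/106

C = [9/53, 17/53, 26/53, 26/53, 30/53, 38/53, 38/53, 47/53, 48/53, 1]
j=0 picked index 0: u0 ∈ [0, 9/53)
j=1 picked index 0: u0 ∈ [-1/10, 37/530)
j=2 picked index 1: u0 ∈ [-8/265, 32/265)
j=3 picked index 2: u0 ∈ [11/530, 101/530)
j=4 picked index 2: u0 ∈ [-21/265, 24/265)
j=5 picked index 4: u0 ∈ [-1/106, 7/106)
j=6 picked index 5: u0 ∈ [-9/265, 31/265)
j=7 picked index 7: u0 ∈ [9/530, 99/530)
j=8 picked index 7: u0 ∈ [-22/265, 23/265)
j=9 picked index 9: u0 ∈ [3/530, 1/10)
intersection: [11/530, 7/106)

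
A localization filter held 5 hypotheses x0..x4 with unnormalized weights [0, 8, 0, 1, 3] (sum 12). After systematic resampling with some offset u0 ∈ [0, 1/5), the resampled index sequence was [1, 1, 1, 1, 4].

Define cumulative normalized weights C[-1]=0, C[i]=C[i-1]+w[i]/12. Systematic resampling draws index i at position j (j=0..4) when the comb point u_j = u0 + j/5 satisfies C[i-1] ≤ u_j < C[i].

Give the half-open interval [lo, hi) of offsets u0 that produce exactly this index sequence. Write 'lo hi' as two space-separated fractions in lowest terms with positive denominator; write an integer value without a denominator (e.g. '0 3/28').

0 1/15

C = [0, 2/3, 2/3, 3/4, 1]
j=0 picked index 1: u0 ∈ [0, 2/3)
j=1 picked index 1: u0 ∈ [-1/5, 7/15)
j=2 picked index 1: u0 ∈ [-2/5, 4/15)
j=3 picked index 1: u0 ∈ [-3/5, 1/15)
j=4 picked index 4: u0 ∈ [-1/20, 1/5)
intersection: [0, 1/15)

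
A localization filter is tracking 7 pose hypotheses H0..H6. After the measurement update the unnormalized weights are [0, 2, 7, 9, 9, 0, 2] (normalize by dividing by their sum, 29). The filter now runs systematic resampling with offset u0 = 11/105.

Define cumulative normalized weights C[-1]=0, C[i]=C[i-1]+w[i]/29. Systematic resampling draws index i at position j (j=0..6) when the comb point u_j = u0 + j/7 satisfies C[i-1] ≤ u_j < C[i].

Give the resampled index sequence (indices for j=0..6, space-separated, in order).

2 2 3 3 4 4 6

C = [0, 2/29, 9/29, 18/29, 27/29, 27/29, 1]
j=0: u_0=11/105 ∈ [2/29, 9/29) → index 2
j=1: u_1=26/105 ∈ [2/29, 9/29) → index 2
j=2: u_2=41/105 ∈ [9/29, 18/29) → index 3
j=3: u_3=8/15 ∈ [9/29, 18/29) → index 3
j=4: u_4=71/105 ∈ [18/29, 27/29) → index 4
j=5: u_5=86/105 ∈ [18/29, 27/29) → index 4
j=6: u_6=101/105 ∈ [27/29, 1) → index 6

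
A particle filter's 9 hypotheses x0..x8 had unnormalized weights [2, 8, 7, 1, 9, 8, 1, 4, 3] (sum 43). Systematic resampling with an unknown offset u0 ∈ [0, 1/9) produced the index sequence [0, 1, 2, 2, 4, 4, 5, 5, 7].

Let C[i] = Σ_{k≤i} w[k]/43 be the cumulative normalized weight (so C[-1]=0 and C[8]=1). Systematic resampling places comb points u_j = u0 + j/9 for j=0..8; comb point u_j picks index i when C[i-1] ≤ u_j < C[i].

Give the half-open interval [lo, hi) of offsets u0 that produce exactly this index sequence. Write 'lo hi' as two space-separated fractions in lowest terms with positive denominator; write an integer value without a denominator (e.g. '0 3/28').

C = [2/43, 10/43, 17/43, 18/43, 27/43, 35/43, 36/43, 40/43, 1]
j=0 picked index 0: u0 ∈ [0, 2/43)
j=1 picked index 1: u0 ∈ [-25/387, 47/387)
j=2 picked index 2: u0 ∈ [4/387, 67/387)
j=3 picked index 2: u0 ∈ [-13/129, 8/129)
j=4 picked index 4: u0 ∈ [-10/387, 71/387)
j=5 picked index 4: u0 ∈ [-53/387, 28/387)
j=6 picked index 5: u0 ∈ [-5/129, 19/129)
j=7 picked index 5: u0 ∈ [-58/387, 14/387)
j=8 picked index 7: u0 ∈ [-20/387, 16/387)
intersection: [4/387, 14/387)

4/387 14/387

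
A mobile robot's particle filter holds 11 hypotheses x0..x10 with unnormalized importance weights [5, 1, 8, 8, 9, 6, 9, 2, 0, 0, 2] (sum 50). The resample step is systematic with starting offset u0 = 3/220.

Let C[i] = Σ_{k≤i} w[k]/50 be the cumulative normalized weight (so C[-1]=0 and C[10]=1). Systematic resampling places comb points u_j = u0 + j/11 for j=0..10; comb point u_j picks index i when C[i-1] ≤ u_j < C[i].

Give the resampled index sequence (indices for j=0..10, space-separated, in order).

0 1 2 3 3 4 4 5 6 6 7

C = [1/10, 3/25, 7/25, 11/25, 31/50, 37/50, 23/25, 24/25, 24/25, 24/25, 1]
j=0: u_0=3/220 ∈ [0, 1/10) → index 0
j=1: u_1=23/220 ∈ [1/10, 3/25) → index 1
j=2: u_2=43/220 ∈ [3/25, 7/25) → index 2
j=3: u_3=63/220 ∈ [7/25, 11/25) → index 3
j=4: u_4=83/220 ∈ [7/25, 11/25) → index 3
j=5: u_5=103/220 ∈ [11/25, 31/50) → index 4
j=6: u_6=123/220 ∈ [11/25, 31/50) → index 4
j=7: u_7=13/20 ∈ [31/50, 37/50) → index 5
j=8: u_8=163/220 ∈ [37/50, 23/25) → index 6
j=9: u_9=183/220 ∈ [37/50, 23/25) → index 6
j=10: u_10=203/220 ∈ [23/25, 24/25) → index 7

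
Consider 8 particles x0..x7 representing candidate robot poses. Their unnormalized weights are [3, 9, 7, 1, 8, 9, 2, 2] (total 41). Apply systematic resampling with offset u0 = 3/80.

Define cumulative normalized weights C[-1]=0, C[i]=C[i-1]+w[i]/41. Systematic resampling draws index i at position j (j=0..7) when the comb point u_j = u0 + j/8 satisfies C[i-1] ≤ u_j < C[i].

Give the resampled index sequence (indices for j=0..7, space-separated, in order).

C = [3/41, 12/41, 19/41, 20/41, 28/41, 37/41, 39/41, 1]
j=0: u_0=3/80 ∈ [0, 3/41) → index 0
j=1: u_1=13/80 ∈ [3/41, 12/41) → index 1
j=2: u_2=23/80 ∈ [3/41, 12/41) → index 1
j=3: u_3=33/80 ∈ [12/41, 19/41) → index 2
j=4: u_4=43/80 ∈ [20/41, 28/41) → index 4
j=5: u_5=53/80 ∈ [20/41, 28/41) → index 4
j=6: u_6=63/80 ∈ [28/41, 37/41) → index 5
j=7: u_7=73/80 ∈ [37/41, 39/41) → index 6

0 1 1 2 4 4 5 6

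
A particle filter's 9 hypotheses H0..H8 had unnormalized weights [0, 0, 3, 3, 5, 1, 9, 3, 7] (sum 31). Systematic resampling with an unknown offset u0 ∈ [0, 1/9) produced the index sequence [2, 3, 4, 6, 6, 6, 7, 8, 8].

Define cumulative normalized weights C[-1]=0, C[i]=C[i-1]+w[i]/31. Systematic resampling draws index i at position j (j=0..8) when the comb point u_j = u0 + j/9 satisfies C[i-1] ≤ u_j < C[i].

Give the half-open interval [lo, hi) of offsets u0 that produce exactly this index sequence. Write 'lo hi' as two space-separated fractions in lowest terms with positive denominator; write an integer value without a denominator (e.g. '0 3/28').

5/93 23/279

C = [0, 0, 3/31, 6/31, 11/31, 12/31, 21/31, 24/31, 1]
j=0 picked index 2: u0 ∈ [0, 3/31)
j=1 picked index 3: u0 ∈ [-4/279, 23/279)
j=2 picked index 4: u0 ∈ [-8/279, 37/279)
j=3 picked index 6: u0 ∈ [5/93, 32/93)
j=4 picked index 6: u0 ∈ [-16/279, 65/279)
j=5 picked index 6: u0 ∈ [-47/279, 34/279)
j=6 picked index 7: u0 ∈ [1/93, 10/93)
j=7 picked index 8: u0 ∈ [-1/279, 2/9)
j=8 picked index 8: u0 ∈ [-32/279, 1/9)
intersection: [5/93, 23/279)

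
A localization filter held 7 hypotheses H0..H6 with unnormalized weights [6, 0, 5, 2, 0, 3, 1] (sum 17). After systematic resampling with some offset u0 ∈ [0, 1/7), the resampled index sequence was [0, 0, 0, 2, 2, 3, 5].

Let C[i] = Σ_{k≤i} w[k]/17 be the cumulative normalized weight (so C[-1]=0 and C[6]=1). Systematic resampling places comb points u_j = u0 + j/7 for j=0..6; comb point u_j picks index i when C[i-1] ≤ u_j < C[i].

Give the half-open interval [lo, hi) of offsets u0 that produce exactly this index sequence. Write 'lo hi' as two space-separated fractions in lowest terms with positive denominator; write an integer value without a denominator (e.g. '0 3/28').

0 6/119

C = [6/17, 6/17, 11/17, 13/17, 13/17, 16/17, 1]
j=0 picked index 0: u0 ∈ [0, 6/17)
j=1 picked index 0: u0 ∈ [-1/7, 25/119)
j=2 picked index 0: u0 ∈ [-2/7, 8/119)
j=3 picked index 2: u0 ∈ [-9/119, 26/119)
j=4 picked index 2: u0 ∈ [-26/119, 9/119)
j=5 picked index 3: u0 ∈ [-8/119, 6/119)
j=6 picked index 5: u0 ∈ [-11/119, 10/119)
intersection: [0, 6/119)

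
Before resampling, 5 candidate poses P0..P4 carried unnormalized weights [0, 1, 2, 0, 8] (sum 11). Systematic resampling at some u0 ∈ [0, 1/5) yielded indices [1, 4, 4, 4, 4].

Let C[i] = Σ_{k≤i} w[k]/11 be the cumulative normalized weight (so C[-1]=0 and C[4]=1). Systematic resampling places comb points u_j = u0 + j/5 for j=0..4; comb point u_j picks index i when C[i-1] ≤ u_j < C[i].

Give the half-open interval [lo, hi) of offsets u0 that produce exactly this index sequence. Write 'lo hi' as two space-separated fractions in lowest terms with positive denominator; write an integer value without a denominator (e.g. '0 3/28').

C = [0, 1/11, 3/11, 3/11, 1]
j=0 picked index 1: u0 ∈ [0, 1/11)
j=1 picked index 4: u0 ∈ [4/55, 4/5)
j=2 picked index 4: u0 ∈ [-7/55, 3/5)
j=3 picked index 4: u0 ∈ [-18/55, 2/5)
j=4 picked index 4: u0 ∈ [-29/55, 1/5)
intersection: [4/55, 1/11)

4/55 1/11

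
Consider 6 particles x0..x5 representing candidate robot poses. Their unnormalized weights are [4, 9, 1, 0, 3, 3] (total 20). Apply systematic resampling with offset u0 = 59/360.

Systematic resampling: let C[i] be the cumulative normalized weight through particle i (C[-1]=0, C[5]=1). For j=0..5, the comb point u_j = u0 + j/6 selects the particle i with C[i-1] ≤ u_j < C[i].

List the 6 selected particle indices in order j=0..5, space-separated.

0 1 1 2 4 5

C = [1/5, 13/20, 7/10, 7/10, 17/20, 1]
j=0: u_0=59/360 ∈ [0, 1/5) → index 0
j=1: u_1=119/360 ∈ [1/5, 13/20) → index 1
j=2: u_2=179/360 ∈ [1/5, 13/20) → index 1
j=3: u_3=239/360 ∈ [13/20, 7/10) → index 2
j=4: u_4=299/360 ∈ [7/10, 17/20) → index 4
j=5: u_5=359/360 ∈ [17/20, 1) → index 5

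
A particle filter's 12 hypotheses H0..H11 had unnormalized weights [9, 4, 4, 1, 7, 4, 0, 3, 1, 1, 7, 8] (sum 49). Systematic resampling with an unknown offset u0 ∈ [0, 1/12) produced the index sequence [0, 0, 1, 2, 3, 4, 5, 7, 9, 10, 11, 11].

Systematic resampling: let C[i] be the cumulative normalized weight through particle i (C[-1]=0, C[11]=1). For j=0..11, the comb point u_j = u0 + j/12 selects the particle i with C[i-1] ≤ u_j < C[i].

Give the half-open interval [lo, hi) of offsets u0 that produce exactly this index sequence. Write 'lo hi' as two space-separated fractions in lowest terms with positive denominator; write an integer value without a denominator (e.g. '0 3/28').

C = [9/49, 13/49, 17/49, 18/49, 25/49, 29/49, 29/49, 32/49, 33/49, 34/49, 41/49, 1]
j=0 picked index 0: u0 ∈ [0, 9/49)
j=1 picked index 0: u0 ∈ [-1/12, 59/588)
j=2 picked index 1: u0 ∈ [5/294, 29/294)
j=3 picked index 2: u0 ∈ [3/196, 19/196)
j=4 picked index 3: u0 ∈ [2/147, 5/147)
j=5 picked index 4: u0 ∈ [-29/588, 55/588)
j=6 picked index 5: u0 ∈ [1/98, 9/98)
j=7 picked index 7: u0 ∈ [5/588, 41/588)
j=8 picked index 9: u0 ∈ [1/147, 4/147)
j=9 picked index 10: u0 ∈ [-11/196, 17/196)
j=10 picked index 11: u0 ∈ [1/294, 1/6)
j=11 picked index 11: u0 ∈ [-47/588, 1/12)
intersection: [5/294, 4/147)

5/294 4/147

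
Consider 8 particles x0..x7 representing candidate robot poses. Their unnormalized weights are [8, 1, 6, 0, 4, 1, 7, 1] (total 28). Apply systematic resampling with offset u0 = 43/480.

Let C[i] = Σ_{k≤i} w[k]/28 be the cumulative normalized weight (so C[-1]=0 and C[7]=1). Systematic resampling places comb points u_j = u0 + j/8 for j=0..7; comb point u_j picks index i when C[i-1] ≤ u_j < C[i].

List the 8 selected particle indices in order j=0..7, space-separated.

0 0 2 2 4 6 6 7

C = [2/7, 9/28, 15/28, 15/28, 19/28, 5/7, 27/28, 1]
j=0: u_0=43/480 ∈ [0, 2/7) → index 0
j=1: u_1=103/480 ∈ [0, 2/7) → index 0
j=2: u_2=163/480 ∈ [9/28, 15/28) → index 2
j=3: u_3=223/480 ∈ [9/28, 15/28) → index 2
j=4: u_4=283/480 ∈ [15/28, 19/28) → index 4
j=5: u_5=343/480 ∈ [5/7, 27/28) → index 6
j=6: u_6=403/480 ∈ [5/7, 27/28) → index 6
j=7: u_7=463/480 ∈ [27/28, 1) → index 7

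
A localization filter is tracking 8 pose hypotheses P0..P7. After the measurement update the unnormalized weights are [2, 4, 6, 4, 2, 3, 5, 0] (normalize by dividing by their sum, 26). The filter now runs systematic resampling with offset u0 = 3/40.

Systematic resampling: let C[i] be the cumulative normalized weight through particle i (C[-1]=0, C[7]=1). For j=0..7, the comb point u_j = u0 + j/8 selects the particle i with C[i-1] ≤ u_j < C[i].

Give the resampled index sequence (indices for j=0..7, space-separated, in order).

0 1 2 2 3 5 6 6

C = [1/13, 3/13, 6/13, 8/13, 9/13, 21/26, 1, 1]
j=0: u_0=3/40 ∈ [0, 1/13) → index 0
j=1: u_1=1/5 ∈ [1/13, 3/13) → index 1
j=2: u_2=13/40 ∈ [3/13, 6/13) → index 2
j=3: u_3=9/20 ∈ [3/13, 6/13) → index 2
j=4: u_4=23/40 ∈ [6/13, 8/13) → index 3
j=5: u_5=7/10 ∈ [9/13, 21/26) → index 5
j=6: u_6=33/40 ∈ [21/26, 1) → index 6
j=7: u_7=19/20 ∈ [21/26, 1) → index 6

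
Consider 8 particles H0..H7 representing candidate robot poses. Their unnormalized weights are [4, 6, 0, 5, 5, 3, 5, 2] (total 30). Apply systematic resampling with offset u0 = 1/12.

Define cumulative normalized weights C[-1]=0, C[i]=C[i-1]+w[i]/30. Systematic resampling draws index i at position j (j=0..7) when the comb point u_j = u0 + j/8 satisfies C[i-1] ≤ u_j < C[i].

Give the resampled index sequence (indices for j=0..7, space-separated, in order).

C = [2/15, 1/3, 1/3, 1/2, 2/3, 23/30, 14/15, 1]
j=0: u_0=1/12 ∈ [0, 2/15) → index 0
j=1: u_1=5/24 ∈ [2/15, 1/3) → index 1
j=2: u_2=1/3 ∈ [1/3, 1/2) → index 3
j=3: u_3=11/24 ∈ [1/3, 1/2) → index 3
j=4: u_4=7/12 ∈ [1/2, 2/3) → index 4
j=5: u_5=17/24 ∈ [2/3, 23/30) → index 5
j=6: u_6=5/6 ∈ [23/30, 14/15) → index 6
j=7: u_7=23/24 ∈ [14/15, 1) → index 7

0 1 3 3 4 5 6 7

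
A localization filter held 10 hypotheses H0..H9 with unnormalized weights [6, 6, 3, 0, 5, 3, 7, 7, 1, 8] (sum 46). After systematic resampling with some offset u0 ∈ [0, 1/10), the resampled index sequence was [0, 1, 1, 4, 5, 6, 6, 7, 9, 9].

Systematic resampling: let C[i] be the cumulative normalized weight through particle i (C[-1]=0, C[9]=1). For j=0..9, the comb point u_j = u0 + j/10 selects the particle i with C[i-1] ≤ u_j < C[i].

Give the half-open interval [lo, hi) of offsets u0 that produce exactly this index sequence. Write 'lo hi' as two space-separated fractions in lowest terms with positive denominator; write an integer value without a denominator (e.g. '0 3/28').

C = [3/23, 6/23, 15/46, 15/46, 10/23, 1/2, 15/23, 37/46, 19/23, 1]
j=0 picked index 0: u0 ∈ [0, 3/23)
j=1 picked index 1: u0 ∈ [7/230, 37/230)
j=2 picked index 1: u0 ∈ [-8/115, 7/115)
j=3 picked index 4: u0 ∈ [3/115, 31/230)
j=4 picked index 5: u0 ∈ [4/115, 1/10)
j=5 picked index 6: u0 ∈ [0, 7/46)
j=6 picked index 6: u0 ∈ [-1/10, 6/115)
j=7 picked index 7: u0 ∈ [-11/230, 12/115)
j=8 picked index 9: u0 ∈ [3/115, 1/5)
j=9 picked index 9: u0 ∈ [-17/230, 1/10)
intersection: [4/115, 6/115)

4/115 6/115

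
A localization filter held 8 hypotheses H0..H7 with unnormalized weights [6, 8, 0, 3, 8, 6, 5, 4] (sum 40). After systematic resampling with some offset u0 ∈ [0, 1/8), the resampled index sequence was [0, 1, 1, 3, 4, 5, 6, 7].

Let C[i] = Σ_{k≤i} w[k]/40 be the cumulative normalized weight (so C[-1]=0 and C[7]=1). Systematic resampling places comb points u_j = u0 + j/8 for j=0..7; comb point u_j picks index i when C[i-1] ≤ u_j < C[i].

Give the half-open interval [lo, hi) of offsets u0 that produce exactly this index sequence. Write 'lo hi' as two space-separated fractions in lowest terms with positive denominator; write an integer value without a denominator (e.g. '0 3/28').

1/40 1/20

C = [3/20, 7/20, 7/20, 17/40, 5/8, 31/40, 9/10, 1]
j=0 picked index 0: u0 ∈ [0, 3/20)
j=1 picked index 1: u0 ∈ [1/40, 9/40)
j=2 picked index 1: u0 ∈ [-1/10, 1/10)
j=3 picked index 3: u0 ∈ [-1/40, 1/20)
j=4 picked index 4: u0 ∈ [-3/40, 1/8)
j=5 picked index 5: u0 ∈ [0, 3/20)
j=6 picked index 6: u0 ∈ [1/40, 3/20)
j=7 picked index 7: u0 ∈ [1/40, 1/8)
intersection: [1/40, 1/20)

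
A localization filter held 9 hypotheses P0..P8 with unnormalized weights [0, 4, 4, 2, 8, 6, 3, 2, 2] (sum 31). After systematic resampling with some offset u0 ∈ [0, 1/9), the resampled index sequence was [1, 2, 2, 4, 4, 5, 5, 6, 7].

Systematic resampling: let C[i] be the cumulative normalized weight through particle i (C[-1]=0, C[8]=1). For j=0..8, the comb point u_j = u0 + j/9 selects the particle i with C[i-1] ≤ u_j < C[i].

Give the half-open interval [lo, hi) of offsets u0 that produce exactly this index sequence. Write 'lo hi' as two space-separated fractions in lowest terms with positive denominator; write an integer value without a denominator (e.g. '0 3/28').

C = [0, 4/31, 8/31, 10/31, 18/31, 24/31, 27/31, 29/31, 1]
j=0 picked index 1: u0 ∈ [0, 4/31)
j=1 picked index 2: u0 ∈ [5/279, 41/279)
j=2 picked index 2: u0 ∈ [-26/279, 10/279)
j=3 picked index 4: u0 ∈ [-1/93, 23/93)
j=4 picked index 4: u0 ∈ [-34/279, 38/279)
j=5 picked index 5: u0 ∈ [7/279, 61/279)
j=6 picked index 5: u0 ∈ [-8/93, 10/93)
j=7 picked index 6: u0 ∈ [-1/279, 26/279)
j=8 picked index 7: u0 ∈ [-5/279, 13/279)
intersection: [7/279, 10/279)

7/279 10/279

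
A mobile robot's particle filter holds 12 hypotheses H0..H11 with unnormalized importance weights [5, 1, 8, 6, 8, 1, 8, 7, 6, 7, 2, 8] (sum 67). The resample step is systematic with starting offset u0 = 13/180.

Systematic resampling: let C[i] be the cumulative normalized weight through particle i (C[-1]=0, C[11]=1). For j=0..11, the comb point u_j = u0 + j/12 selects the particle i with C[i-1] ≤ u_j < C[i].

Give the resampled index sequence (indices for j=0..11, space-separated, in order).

0 2 3 4 4 6 7 7 8 9 11 11

C = [5/67, 6/67, 14/67, 20/67, 28/67, 29/67, 37/67, 44/67, 50/67, 57/67, 59/67, 1]
j=0: u_0=13/180 ∈ [0, 5/67) → index 0
j=1: u_1=7/45 ∈ [6/67, 14/67) → index 2
j=2: u_2=43/180 ∈ [14/67, 20/67) → index 3
j=3: u_3=29/90 ∈ [20/67, 28/67) → index 4
j=4: u_4=73/180 ∈ [20/67, 28/67) → index 4
j=5: u_5=22/45 ∈ [29/67, 37/67) → index 6
j=6: u_6=103/180 ∈ [37/67, 44/67) → index 7
j=7: u_7=59/90 ∈ [37/67, 44/67) → index 7
j=8: u_8=133/180 ∈ [44/67, 50/67) → index 8
j=9: u_9=37/45 ∈ [50/67, 57/67) → index 9
j=10: u_10=163/180 ∈ [59/67, 1) → index 11
j=11: u_11=89/90 ∈ [59/67, 1) → index 11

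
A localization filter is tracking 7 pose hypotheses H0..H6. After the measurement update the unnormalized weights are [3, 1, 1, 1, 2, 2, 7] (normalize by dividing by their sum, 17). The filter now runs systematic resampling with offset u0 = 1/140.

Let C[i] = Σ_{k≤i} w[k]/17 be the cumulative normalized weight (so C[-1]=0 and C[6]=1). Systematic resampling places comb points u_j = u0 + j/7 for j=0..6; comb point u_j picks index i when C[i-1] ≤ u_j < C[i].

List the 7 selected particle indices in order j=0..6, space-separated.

C = [3/17, 4/17, 5/17, 6/17, 8/17, 10/17, 1]
j=0: u_0=1/140 ∈ [0, 3/17) → index 0
j=1: u_1=3/20 ∈ [0, 3/17) → index 0
j=2: u_2=41/140 ∈ [4/17, 5/17) → index 2
j=3: u_3=61/140 ∈ [6/17, 8/17) → index 4
j=4: u_4=81/140 ∈ [8/17, 10/17) → index 5
j=5: u_5=101/140 ∈ [10/17, 1) → index 6
j=6: u_6=121/140 ∈ [10/17, 1) → index 6

0 0 2 4 5 6 6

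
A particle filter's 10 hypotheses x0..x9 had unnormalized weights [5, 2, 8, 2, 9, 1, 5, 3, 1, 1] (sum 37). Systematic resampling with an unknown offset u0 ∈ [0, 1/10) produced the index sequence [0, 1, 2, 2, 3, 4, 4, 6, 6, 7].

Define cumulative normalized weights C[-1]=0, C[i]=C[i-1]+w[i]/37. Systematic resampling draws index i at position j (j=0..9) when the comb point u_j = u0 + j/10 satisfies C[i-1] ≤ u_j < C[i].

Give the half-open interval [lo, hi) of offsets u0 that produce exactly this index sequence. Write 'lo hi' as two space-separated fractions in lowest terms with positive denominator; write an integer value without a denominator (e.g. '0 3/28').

C = [5/37, 7/37, 15/37, 17/37, 26/37, 27/37, 32/37, 35/37, 36/37, 1]
j=0 picked index 0: u0 ∈ [0, 5/37)
j=1 picked index 1: u0 ∈ [13/370, 33/370)
j=2 picked index 2: u0 ∈ [-2/185, 38/185)
j=3 picked index 2: u0 ∈ [-41/370, 39/370)
j=4 picked index 3: u0 ∈ [1/185, 11/185)
j=5 picked index 4: u0 ∈ [-3/74, 15/74)
j=6 picked index 4: u0 ∈ [-26/185, 19/185)
j=7 picked index 6: u0 ∈ [11/370, 61/370)
j=8 picked index 6: u0 ∈ [-13/185, 12/185)
j=9 picked index 7: u0 ∈ [-13/370, 17/370)
intersection: [13/370, 17/370)

13/370 17/370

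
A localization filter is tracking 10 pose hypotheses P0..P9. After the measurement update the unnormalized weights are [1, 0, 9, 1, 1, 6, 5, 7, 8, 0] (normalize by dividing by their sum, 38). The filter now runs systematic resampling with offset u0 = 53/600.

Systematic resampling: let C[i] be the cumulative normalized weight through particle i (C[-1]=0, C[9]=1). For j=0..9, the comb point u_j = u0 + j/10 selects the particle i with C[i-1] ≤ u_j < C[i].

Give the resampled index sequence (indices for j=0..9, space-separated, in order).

2 2 3 5 6 6 7 7 8 8

C = [1/38, 1/38, 5/19, 11/38, 6/19, 9/19, 23/38, 15/19, 1, 1]
j=0: u_0=53/600 ∈ [1/38, 5/19) → index 2
j=1: u_1=113/600 ∈ [1/38, 5/19) → index 2
j=2: u_2=173/600 ∈ [5/19, 11/38) → index 3
j=3: u_3=233/600 ∈ [6/19, 9/19) → index 5
j=4: u_4=293/600 ∈ [9/19, 23/38) → index 6
j=5: u_5=353/600 ∈ [9/19, 23/38) → index 6
j=6: u_6=413/600 ∈ [23/38, 15/19) → index 7
j=7: u_7=473/600 ∈ [23/38, 15/19) → index 7
j=8: u_8=533/600 ∈ [15/19, 1) → index 8
j=9: u_9=593/600 ∈ [15/19, 1) → index 8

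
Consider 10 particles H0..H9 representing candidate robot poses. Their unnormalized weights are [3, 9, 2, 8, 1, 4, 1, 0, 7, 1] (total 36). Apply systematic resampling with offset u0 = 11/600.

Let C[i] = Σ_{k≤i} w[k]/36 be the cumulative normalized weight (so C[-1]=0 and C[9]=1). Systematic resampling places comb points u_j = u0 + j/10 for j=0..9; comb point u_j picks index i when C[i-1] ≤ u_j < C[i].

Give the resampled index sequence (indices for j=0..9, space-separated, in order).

C = [1/12, 1/3, 7/18, 11/18, 23/36, 3/4, 7/9, 7/9, 35/36, 1]
j=0: u_0=11/600 ∈ [0, 1/12) → index 0
j=1: u_1=71/600 ∈ [1/12, 1/3) → index 1
j=2: u_2=131/600 ∈ [1/12, 1/3) → index 1
j=3: u_3=191/600 ∈ [1/12, 1/3) → index 1
j=4: u_4=251/600 ∈ [7/18, 11/18) → index 3
j=5: u_5=311/600 ∈ [7/18, 11/18) → index 3
j=6: u_6=371/600 ∈ [11/18, 23/36) → index 4
j=7: u_7=431/600 ∈ [23/36, 3/4) → index 5
j=8: u_8=491/600 ∈ [7/9, 35/36) → index 8
j=9: u_9=551/600 ∈ [7/9, 35/36) → index 8

0 1 1 1 3 3 4 5 8 8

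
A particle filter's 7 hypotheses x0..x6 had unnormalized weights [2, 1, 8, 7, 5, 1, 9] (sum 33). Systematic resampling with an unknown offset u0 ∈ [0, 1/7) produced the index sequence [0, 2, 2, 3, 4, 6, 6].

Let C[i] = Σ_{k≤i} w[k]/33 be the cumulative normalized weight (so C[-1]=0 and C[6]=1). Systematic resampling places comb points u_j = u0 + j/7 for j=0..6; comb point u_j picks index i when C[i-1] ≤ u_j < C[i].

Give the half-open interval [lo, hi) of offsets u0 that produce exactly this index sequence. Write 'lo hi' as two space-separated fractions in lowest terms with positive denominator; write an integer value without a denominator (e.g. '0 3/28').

C = [2/33, 1/11, 1/3, 6/11, 23/33, 8/11, 1]
j=0 picked index 0: u0 ∈ [0, 2/33)
j=1 picked index 2: u0 ∈ [-4/77, 4/21)
j=2 picked index 2: u0 ∈ [-15/77, 1/21)
j=3 picked index 3: u0 ∈ [-2/21, 9/77)
j=4 picked index 4: u0 ∈ [-2/77, 29/231)
j=5 picked index 6: u0 ∈ [1/77, 2/7)
j=6 picked index 6: u0 ∈ [-10/77, 1/7)
intersection: [1/77, 1/21)

1/77 1/21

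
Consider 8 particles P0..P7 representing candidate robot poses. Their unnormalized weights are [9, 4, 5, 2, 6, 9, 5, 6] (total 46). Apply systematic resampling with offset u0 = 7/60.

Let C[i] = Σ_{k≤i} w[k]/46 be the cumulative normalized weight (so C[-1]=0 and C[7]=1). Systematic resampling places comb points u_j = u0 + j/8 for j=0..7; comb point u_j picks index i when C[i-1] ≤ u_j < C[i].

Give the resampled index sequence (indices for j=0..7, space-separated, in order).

0 1 2 4 5 5 6 7

C = [9/46, 13/46, 9/23, 10/23, 13/23, 35/46, 20/23, 1]
j=0: u_0=7/60 ∈ [0, 9/46) → index 0
j=1: u_1=29/120 ∈ [9/46, 13/46) → index 1
j=2: u_2=11/30 ∈ [13/46, 9/23) → index 2
j=3: u_3=59/120 ∈ [10/23, 13/23) → index 4
j=4: u_4=37/60 ∈ [13/23, 35/46) → index 5
j=5: u_5=89/120 ∈ [13/23, 35/46) → index 5
j=6: u_6=13/15 ∈ [35/46, 20/23) → index 6
j=7: u_7=119/120 ∈ [20/23, 1) → index 7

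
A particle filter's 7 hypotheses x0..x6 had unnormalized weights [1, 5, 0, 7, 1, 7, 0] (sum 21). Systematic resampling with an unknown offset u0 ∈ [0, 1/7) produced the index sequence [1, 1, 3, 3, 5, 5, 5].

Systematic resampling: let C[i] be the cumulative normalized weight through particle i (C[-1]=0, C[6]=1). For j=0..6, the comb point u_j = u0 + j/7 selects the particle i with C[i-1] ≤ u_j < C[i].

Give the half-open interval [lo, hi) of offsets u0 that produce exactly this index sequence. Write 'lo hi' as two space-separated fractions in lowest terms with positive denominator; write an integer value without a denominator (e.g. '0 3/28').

C = [1/21, 2/7, 2/7, 13/21, 2/3, 1, 1]
j=0 picked index 1: u0 ∈ [1/21, 2/7)
j=1 picked index 1: u0 ∈ [-2/21, 1/7)
j=2 picked index 3: u0 ∈ [0, 1/3)
j=3 picked index 3: u0 ∈ [-1/7, 4/21)
j=4 picked index 5: u0 ∈ [2/21, 3/7)
j=5 picked index 5: u0 ∈ [-1/21, 2/7)
j=6 picked index 5: u0 ∈ [-4/21, 1/7)
intersection: [2/21, 1/7)

2/21 1/7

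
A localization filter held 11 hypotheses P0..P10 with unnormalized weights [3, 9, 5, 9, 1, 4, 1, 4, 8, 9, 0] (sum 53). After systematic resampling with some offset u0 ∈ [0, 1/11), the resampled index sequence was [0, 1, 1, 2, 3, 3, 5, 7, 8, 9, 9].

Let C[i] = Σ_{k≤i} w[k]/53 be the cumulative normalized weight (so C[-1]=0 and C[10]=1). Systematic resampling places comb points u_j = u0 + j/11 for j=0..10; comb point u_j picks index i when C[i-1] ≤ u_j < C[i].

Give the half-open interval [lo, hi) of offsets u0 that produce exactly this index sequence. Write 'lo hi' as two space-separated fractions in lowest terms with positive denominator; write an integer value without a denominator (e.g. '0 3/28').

7/583 21/583

C = [3/53, 12/53, 17/53, 26/53, 27/53, 31/53, 32/53, 36/53, 44/53, 1, 1]
j=0 picked index 0: u0 ∈ [0, 3/53)
j=1 picked index 1: u0 ∈ [-20/583, 79/583)
j=2 picked index 1: u0 ∈ [-73/583, 26/583)
j=3 picked index 2: u0 ∈ [-27/583, 28/583)
j=4 picked index 3: u0 ∈ [-25/583, 74/583)
j=5 picked index 3: u0 ∈ [-78/583, 21/583)
j=6 picked index 5: u0 ∈ [-21/583, 23/583)
j=7 picked index 7: u0 ∈ [-19/583, 25/583)
j=8 picked index 8: u0 ∈ [-28/583, 60/583)
j=9 picked index 9: u0 ∈ [7/583, 2/11)
j=10 picked index 9: u0 ∈ [-46/583, 1/11)
intersection: [7/583, 21/583)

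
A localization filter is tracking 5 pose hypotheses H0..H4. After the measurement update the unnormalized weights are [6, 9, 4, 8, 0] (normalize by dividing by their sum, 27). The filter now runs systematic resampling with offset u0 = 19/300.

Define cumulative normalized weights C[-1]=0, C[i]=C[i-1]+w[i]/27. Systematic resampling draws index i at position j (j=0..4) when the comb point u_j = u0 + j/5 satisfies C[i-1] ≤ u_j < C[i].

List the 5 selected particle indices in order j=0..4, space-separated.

0 1 1 2 3

C = [2/9, 5/9, 19/27, 1, 1]
j=0: u_0=19/300 ∈ [0, 2/9) → index 0
j=1: u_1=79/300 ∈ [2/9, 5/9) → index 1
j=2: u_2=139/300 ∈ [2/9, 5/9) → index 1
j=3: u_3=199/300 ∈ [5/9, 19/27) → index 2
j=4: u_4=259/300 ∈ [19/27, 1) → index 3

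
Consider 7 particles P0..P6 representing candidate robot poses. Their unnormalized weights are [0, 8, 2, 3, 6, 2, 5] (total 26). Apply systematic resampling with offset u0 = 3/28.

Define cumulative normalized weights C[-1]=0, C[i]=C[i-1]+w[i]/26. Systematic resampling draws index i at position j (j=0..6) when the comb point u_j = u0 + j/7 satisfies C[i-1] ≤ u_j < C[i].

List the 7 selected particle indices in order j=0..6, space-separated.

C = [0, 4/13, 5/13, 1/2, 19/26, 21/26, 1]
j=0: u_0=3/28 ∈ [0, 4/13) → index 1
j=1: u_1=1/4 ∈ [0, 4/13) → index 1
j=2: u_2=11/28 ∈ [5/13, 1/2) → index 3
j=3: u_3=15/28 ∈ [1/2, 19/26) → index 4
j=4: u_4=19/28 ∈ [1/2, 19/26) → index 4
j=5: u_5=23/28 ∈ [21/26, 1) → index 6
j=6: u_6=27/28 ∈ [21/26, 1) → index 6

1 1 3 4 4 6 6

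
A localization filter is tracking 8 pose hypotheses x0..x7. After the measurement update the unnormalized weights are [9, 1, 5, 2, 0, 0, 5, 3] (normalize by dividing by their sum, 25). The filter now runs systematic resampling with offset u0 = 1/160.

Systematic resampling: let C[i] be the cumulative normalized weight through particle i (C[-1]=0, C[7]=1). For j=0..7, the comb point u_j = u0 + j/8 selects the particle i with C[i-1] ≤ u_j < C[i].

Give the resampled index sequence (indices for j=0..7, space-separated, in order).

0 0 0 1 2 3 6 7

C = [9/25, 2/5, 3/5, 17/25, 17/25, 17/25, 22/25, 1]
j=0: u_0=1/160 ∈ [0, 9/25) → index 0
j=1: u_1=21/160 ∈ [0, 9/25) → index 0
j=2: u_2=41/160 ∈ [0, 9/25) → index 0
j=3: u_3=61/160 ∈ [9/25, 2/5) → index 1
j=4: u_4=81/160 ∈ [2/5, 3/5) → index 2
j=5: u_5=101/160 ∈ [3/5, 17/25) → index 3
j=6: u_6=121/160 ∈ [17/25, 22/25) → index 6
j=7: u_7=141/160 ∈ [22/25, 1) → index 7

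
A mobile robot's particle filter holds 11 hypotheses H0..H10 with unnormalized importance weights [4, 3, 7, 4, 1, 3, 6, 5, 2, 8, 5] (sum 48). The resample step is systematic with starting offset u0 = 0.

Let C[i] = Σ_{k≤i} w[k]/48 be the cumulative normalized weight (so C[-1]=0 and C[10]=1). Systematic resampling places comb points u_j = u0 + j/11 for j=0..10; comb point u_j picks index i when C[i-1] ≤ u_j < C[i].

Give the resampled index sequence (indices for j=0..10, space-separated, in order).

0 1 2 2 3 5 6 7 8 9 10

C = [1/12, 7/48, 7/24, 3/8, 19/48, 11/24, 7/12, 11/16, 35/48, 43/48, 1]
j=0: u_0=0 ∈ [0, 1/12) → index 0
j=1: u_1=1/11 ∈ [1/12, 7/48) → index 1
j=2: u_2=2/11 ∈ [7/48, 7/24) → index 2
j=3: u_3=3/11 ∈ [7/48, 7/24) → index 2
j=4: u_4=4/11 ∈ [7/24, 3/8) → index 3
j=5: u_5=5/11 ∈ [19/48, 11/24) → index 5
j=6: u_6=6/11 ∈ [11/24, 7/12) → index 6
j=7: u_7=7/11 ∈ [7/12, 11/16) → index 7
j=8: u_8=8/11 ∈ [11/16, 35/48) → index 8
j=9: u_9=9/11 ∈ [35/48, 43/48) → index 9
j=10: u_10=10/11 ∈ [43/48, 1) → index 10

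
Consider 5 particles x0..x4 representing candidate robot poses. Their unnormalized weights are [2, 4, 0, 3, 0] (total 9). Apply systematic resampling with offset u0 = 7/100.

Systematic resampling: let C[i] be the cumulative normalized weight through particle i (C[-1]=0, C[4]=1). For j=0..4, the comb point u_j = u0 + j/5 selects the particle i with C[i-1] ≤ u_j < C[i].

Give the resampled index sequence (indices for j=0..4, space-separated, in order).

0 1 1 3 3

C = [2/9, 2/3, 2/3, 1, 1]
j=0: u_0=7/100 ∈ [0, 2/9) → index 0
j=1: u_1=27/100 ∈ [2/9, 2/3) → index 1
j=2: u_2=47/100 ∈ [2/9, 2/3) → index 1
j=3: u_3=67/100 ∈ [2/3, 1) → index 3
j=4: u_4=87/100 ∈ [2/3, 1) → index 3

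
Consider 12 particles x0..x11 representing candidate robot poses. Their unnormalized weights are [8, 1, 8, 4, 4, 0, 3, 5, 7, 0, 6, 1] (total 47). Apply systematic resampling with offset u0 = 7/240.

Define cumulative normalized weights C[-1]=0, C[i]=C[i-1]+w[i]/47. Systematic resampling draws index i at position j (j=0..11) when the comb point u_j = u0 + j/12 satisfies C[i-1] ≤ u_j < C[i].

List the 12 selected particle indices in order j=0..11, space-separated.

C = [8/47, 9/47, 17/47, 21/47, 25/47, 25/47, 28/47, 33/47, 40/47, 40/47, 46/47, 1]
j=0: u_0=7/240 ∈ [0, 8/47) → index 0
j=1: u_1=9/80 ∈ [0, 8/47) → index 0
j=2: u_2=47/240 ∈ [9/47, 17/47) → index 2
j=3: u_3=67/240 ∈ [9/47, 17/47) → index 2
j=4: u_4=29/80 ∈ [17/47, 21/47) → index 3
j=5: u_5=107/240 ∈ [17/47, 21/47) → index 3
j=6: u_6=127/240 ∈ [21/47, 25/47) → index 4
j=7: u_7=49/80 ∈ [28/47, 33/47) → index 7
j=8: u_8=167/240 ∈ [28/47, 33/47) → index 7
j=9: u_9=187/240 ∈ [33/47, 40/47) → index 8
j=10: u_10=69/80 ∈ [40/47, 46/47) → index 10
j=11: u_11=227/240 ∈ [40/47, 46/47) → index 10

0 0 2 2 3 3 4 7 7 8 10 10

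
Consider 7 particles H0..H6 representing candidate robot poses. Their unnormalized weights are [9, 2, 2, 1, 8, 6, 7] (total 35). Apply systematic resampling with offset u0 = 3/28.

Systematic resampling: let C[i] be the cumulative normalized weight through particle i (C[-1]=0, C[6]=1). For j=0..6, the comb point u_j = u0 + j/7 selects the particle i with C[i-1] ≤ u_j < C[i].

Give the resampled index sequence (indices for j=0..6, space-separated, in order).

C = [9/35, 11/35, 13/35, 2/5, 22/35, 4/5, 1]
j=0: u_0=3/28 ∈ [0, 9/35) → index 0
j=1: u_1=1/4 ∈ [0, 9/35) → index 0
j=2: u_2=11/28 ∈ [13/35, 2/5) → index 3
j=3: u_3=15/28 ∈ [2/5, 22/35) → index 4
j=4: u_4=19/28 ∈ [22/35, 4/5) → index 5
j=5: u_5=23/28 ∈ [4/5, 1) → index 6
j=6: u_6=27/28 ∈ [4/5, 1) → index 6

0 0 3 4 5 6 6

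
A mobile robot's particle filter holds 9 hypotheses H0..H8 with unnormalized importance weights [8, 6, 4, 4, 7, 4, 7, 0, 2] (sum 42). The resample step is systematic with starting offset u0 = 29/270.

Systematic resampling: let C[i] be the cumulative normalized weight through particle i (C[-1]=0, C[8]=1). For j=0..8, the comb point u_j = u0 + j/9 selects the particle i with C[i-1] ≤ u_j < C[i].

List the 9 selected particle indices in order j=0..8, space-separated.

0 1 1 3 4 4 5 6 8

C = [4/21, 1/3, 3/7, 11/21, 29/42, 11/14, 20/21, 20/21, 1]
j=0: u_0=29/270 ∈ [0, 4/21) → index 0
j=1: u_1=59/270 ∈ [4/21, 1/3) → index 1
j=2: u_2=89/270 ∈ [4/21, 1/3) → index 1
j=3: u_3=119/270 ∈ [3/7, 11/21) → index 3
j=4: u_4=149/270 ∈ [11/21, 29/42) → index 4
j=5: u_5=179/270 ∈ [11/21, 29/42) → index 4
j=6: u_6=209/270 ∈ [29/42, 11/14) → index 5
j=7: u_7=239/270 ∈ [11/14, 20/21) → index 6
j=8: u_8=269/270 ∈ [20/21, 1) → index 8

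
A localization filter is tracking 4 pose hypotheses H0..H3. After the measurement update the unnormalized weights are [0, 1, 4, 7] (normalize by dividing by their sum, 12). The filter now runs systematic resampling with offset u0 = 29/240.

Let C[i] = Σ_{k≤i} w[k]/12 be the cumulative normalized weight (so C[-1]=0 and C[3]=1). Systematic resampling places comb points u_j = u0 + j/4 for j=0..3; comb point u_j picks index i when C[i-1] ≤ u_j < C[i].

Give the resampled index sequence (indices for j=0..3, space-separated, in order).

2 2 3 3

C = [0, 1/12, 5/12, 1]
j=0: u_0=29/240 ∈ [1/12, 5/12) → index 2
j=1: u_1=89/240 ∈ [1/12, 5/12) → index 2
j=2: u_2=149/240 ∈ [5/12, 1) → index 3
j=3: u_3=209/240 ∈ [5/12, 1) → index 3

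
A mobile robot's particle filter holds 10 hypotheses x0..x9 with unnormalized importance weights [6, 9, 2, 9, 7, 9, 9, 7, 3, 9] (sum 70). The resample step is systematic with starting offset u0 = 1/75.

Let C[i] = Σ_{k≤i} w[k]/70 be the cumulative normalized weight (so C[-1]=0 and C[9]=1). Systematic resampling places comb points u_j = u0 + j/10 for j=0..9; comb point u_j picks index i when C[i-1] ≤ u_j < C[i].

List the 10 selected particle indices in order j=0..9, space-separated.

0 1 1 3 4 5 6 6 7 9

C = [3/35, 3/14, 17/70, 13/35, 33/70, 3/5, 51/70, 29/35, 61/70, 1]
j=0: u_0=1/75 ∈ [0, 3/35) → index 0
j=1: u_1=17/150 ∈ [3/35, 3/14) → index 1
j=2: u_2=16/75 ∈ [3/35, 3/14) → index 1
j=3: u_3=47/150 ∈ [17/70, 13/35) → index 3
j=4: u_4=31/75 ∈ [13/35, 33/70) → index 4
j=5: u_5=77/150 ∈ [33/70, 3/5) → index 5
j=6: u_6=46/75 ∈ [3/5, 51/70) → index 6
j=7: u_7=107/150 ∈ [3/5, 51/70) → index 6
j=8: u_8=61/75 ∈ [51/70, 29/35) → index 7
j=9: u_9=137/150 ∈ [61/70, 1) → index 9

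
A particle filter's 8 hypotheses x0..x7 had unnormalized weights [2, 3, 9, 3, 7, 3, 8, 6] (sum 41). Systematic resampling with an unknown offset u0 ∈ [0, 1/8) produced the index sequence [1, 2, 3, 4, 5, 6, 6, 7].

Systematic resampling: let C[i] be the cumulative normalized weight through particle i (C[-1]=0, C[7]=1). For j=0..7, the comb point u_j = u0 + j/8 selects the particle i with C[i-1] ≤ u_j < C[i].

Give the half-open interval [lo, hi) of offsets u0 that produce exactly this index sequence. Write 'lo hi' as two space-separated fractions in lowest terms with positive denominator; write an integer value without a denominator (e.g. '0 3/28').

15/164 17/164

C = [2/41, 5/41, 14/41, 17/41, 24/41, 27/41, 35/41, 1]
j=0 picked index 1: u0 ∈ [2/41, 5/41)
j=1 picked index 2: u0 ∈ [-1/328, 71/328)
j=2 picked index 3: u0 ∈ [15/164, 27/164)
j=3 picked index 4: u0 ∈ [13/328, 69/328)
j=4 picked index 5: u0 ∈ [7/82, 13/82)
j=5 picked index 6: u0 ∈ [11/328, 75/328)
j=6 picked index 6: u0 ∈ [-15/164, 17/164)
j=7 picked index 7: u0 ∈ [-7/328, 1/8)
intersection: [15/164, 17/164)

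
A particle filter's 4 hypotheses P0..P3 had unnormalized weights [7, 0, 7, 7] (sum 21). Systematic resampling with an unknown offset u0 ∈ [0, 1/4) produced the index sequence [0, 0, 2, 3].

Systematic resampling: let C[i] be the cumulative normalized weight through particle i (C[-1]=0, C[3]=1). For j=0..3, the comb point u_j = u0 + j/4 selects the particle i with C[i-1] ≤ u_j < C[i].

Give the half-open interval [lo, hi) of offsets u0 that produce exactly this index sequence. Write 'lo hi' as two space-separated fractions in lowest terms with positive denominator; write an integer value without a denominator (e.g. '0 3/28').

0 1/12

C = [1/3, 1/3, 2/3, 1]
j=0 picked index 0: u0 ∈ [0, 1/3)
j=1 picked index 0: u0 ∈ [-1/4, 1/12)
j=2 picked index 2: u0 ∈ [-1/6, 1/6)
j=3 picked index 3: u0 ∈ [-1/12, 1/4)
intersection: [0, 1/12)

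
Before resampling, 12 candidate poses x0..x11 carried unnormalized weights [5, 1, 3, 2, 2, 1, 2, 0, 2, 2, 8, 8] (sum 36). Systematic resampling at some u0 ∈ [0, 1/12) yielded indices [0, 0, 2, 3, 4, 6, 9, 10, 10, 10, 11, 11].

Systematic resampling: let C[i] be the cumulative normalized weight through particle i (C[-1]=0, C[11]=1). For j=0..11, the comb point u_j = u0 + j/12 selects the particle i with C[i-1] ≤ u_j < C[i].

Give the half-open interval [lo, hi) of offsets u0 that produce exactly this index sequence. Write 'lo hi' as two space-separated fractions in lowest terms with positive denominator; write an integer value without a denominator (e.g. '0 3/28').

C = [5/36, 1/6, 1/4, 11/36, 13/36, 7/18, 4/9, 4/9, 1/2, 5/9, 7/9, 1]
j=0 picked index 0: u0 ∈ [0, 5/36)
j=1 picked index 0: u0 ∈ [-1/12, 1/18)
j=2 picked index 2: u0 ∈ [0, 1/12)
j=3 picked index 3: u0 ∈ [0, 1/18)
j=4 picked index 4: u0 ∈ [-1/36, 1/36)
j=5 picked index 6: u0 ∈ [-1/36, 1/36)
j=6 picked index 9: u0 ∈ [0, 1/18)
j=7 picked index 10: u0 ∈ [-1/36, 7/36)
j=8 picked index 10: u0 ∈ [-1/9, 1/9)
j=9 picked index 10: u0 ∈ [-7/36, 1/36)
j=10 picked index 11: u0 ∈ [-1/18, 1/6)
j=11 picked index 11: u0 ∈ [-5/36, 1/12)
intersection: [0, 1/36)

0 1/36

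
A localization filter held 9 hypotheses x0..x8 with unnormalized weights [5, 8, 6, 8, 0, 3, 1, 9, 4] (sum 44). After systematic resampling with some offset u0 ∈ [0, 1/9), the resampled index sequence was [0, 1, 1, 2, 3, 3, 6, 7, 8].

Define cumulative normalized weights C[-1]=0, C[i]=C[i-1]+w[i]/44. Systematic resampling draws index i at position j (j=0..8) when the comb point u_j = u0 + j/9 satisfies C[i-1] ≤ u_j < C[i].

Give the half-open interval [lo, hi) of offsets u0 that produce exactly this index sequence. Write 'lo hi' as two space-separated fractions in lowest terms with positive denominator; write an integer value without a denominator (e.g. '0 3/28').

C = [5/44, 13/44, 19/44, 27/44, 27/44, 15/22, 31/44, 10/11, 1]
j=0 picked index 0: u0 ∈ [0, 5/44)
j=1 picked index 1: u0 ∈ [1/396, 73/396)
j=2 picked index 1: u0 ∈ [-43/396, 29/396)
j=3 picked index 2: u0 ∈ [-5/132, 13/132)
j=4 picked index 3: u0 ∈ [-5/396, 67/396)
j=5 picked index 3: u0 ∈ [-49/396, 23/396)
j=6 picked index 6: u0 ∈ [1/66, 5/132)
j=7 picked index 7: u0 ∈ [-29/396, 13/99)
j=8 picked index 8: u0 ∈ [2/99, 1/9)
intersection: [2/99, 5/132)

2/99 5/132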